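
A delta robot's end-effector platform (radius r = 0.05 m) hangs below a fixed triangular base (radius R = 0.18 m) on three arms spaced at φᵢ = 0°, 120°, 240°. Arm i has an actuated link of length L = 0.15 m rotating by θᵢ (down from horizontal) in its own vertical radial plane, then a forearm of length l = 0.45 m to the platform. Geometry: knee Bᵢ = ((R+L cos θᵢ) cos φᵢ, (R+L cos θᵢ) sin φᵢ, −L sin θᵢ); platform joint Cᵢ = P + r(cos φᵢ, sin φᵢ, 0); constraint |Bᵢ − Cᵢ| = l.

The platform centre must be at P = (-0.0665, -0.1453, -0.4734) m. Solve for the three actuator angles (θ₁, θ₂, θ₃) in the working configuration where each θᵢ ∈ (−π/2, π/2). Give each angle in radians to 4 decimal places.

rotate P by −φ1: (-0.0665, -0.1453, -0.4734)
  e−x'=0.1965;  (l²−L²−(e−x')²−y'²−z²)/2L = -0.3461
  θ1 = atan2(B,A) + arccos(C/0.5126) = 1.1347
rotate P by −φ2: (-0.0926, 0.1302, -0.4734)
  A cos θ + B sin θ = C:  0.2226·cos θ + -0.4734·sin θ = -0.3687
  θ2 = atan2(B,A) + arccos(C/0.5231) = 1.2217
arm 3 (φ=240.0°): x'=0.1591, y'=0.0151
  e−x'=-0.0291;  (l²−L²−(e−x')²−y'²−z²)/2L = -0.1506
  θ3 = atan2(B,A) + arccos(C/0.4743) = 0.2618

θ₁ = 1.1347, θ₂ = 1.2217, θ₃ = 0.2618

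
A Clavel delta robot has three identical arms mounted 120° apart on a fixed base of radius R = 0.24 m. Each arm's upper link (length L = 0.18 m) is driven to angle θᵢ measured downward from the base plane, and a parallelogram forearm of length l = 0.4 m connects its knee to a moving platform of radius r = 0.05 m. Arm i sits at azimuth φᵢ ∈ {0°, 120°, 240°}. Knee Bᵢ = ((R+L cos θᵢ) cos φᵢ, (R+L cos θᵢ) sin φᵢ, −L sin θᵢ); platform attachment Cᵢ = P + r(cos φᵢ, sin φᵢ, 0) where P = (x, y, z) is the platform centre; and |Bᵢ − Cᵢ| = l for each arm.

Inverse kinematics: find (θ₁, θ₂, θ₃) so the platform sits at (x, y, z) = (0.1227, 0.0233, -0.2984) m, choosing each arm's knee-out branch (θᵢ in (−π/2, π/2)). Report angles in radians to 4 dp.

θ₁ = -0.0871, θ₂ = 0.8726, θ₃ = 1.0469

φ1=0.0° → target in arm frame (0.1227, 0.0233)
  A cos θ + B sin θ = C:  0.0673·cos θ + -0.2984·sin θ = 0.0930
  √(A²+B²)=0.3059;  θ1 = -1.3490+1.2618 ≈ -0.0871
φ2=120.0° → target in arm frame (-0.0412, -0.1179)
  A=0.2312, B=-0.2984, C=(l²−L²−A²−y'²−z²)/(2L)=-0.0800
  √(A²+B²)=0.3775;  θ2 = -0.9117+1.7842 ≈ 0.8726
φ3=240.0° → target in arm frame (-0.0815, 0.0946)
  e−x'=0.2715;  (l²−L²−(e−x')²−y'²−z²)/2L = -0.1226
  γ=atan2(-0.2984,0.2715)=-0.8325;  ψ=arccos(-0.3038)=1.8795;  θ3=γ+ψ≈1.0469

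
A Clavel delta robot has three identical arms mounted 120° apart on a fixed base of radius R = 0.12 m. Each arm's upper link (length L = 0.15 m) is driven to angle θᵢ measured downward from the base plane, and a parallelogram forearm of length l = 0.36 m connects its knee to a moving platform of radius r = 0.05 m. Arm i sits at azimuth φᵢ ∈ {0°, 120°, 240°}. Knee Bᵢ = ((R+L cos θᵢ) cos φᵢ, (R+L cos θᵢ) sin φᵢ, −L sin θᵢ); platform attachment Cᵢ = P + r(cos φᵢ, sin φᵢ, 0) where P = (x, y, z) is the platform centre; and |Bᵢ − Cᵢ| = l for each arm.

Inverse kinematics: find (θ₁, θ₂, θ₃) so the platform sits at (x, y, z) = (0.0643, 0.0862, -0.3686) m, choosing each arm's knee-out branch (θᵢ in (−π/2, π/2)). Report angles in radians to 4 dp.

θ₁ = 0.3492, θ₂ = 0.4366, θ₃ = 0.9602

arm 1 (φ=0.0°): x'=0.0643, y'=0.0862
  e−x'=0.0057;  (l²−L²−(e−x')²−y'²−z²)/2L = -0.1208
  γ=atan2(-0.3686,0.0057)=-1.5553;  ψ=arccos(-0.3276)=1.9045;  θ1=γ+ψ≈0.3492
rotate P by −φ2: (0.0425, -0.0988, -0.3686)
  e−x'=0.0275;  (l²−L²−(e−x')²−y'²−z²)/2L = -0.1309
  √(A²+B²)=0.3696;  θ2 = -1.4963+1.9329 ≈ 0.4366
rotate P by −φ3: (-0.1068, 0.0126, -0.3686)
  A cos θ + B sin θ = C:  0.1768·cos θ + -0.3686·sin θ = -0.2006
  √(A²+B²)=0.4088;  θ3 = -1.1236+2.0837 ≈ 0.9602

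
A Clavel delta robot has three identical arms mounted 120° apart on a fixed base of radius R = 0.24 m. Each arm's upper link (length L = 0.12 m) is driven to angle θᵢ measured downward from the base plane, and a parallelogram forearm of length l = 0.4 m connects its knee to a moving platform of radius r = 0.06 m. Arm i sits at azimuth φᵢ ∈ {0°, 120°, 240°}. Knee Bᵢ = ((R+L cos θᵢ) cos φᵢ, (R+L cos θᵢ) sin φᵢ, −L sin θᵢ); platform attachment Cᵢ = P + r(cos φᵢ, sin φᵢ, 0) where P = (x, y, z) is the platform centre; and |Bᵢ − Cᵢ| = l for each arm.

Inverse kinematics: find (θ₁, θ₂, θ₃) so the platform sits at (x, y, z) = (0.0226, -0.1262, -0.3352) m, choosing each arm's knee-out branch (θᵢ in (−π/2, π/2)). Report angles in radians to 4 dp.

θ₁ = 0.5230, θ₂ = 1.3087, θ₃ = 0.0000

arm 1 (φ=0.0°): x'=0.0226, y'=-0.1262
  e−x'=0.1574;  (l²−L²−(e−x')²−y'²−z²)/2L = -0.0311
  θ1 = atan2(B,A) + arccos(C/0.3703) = 0.5230
φ2=120.0° → target in arm frame (-0.1206, 0.0435)
  A=0.3006, B=-0.3352, C=(l²−L²−A²−y'²−z²)/(2L)=-0.2459
  θ2 = atan2(B,A) + arccos(C/0.4502) = 1.3087
φ3=240.0° → target in arm frame (0.0980, 0.0827)
  A=0.0820, B=-0.3352, C=(l²−L²−A²−y'²−z²)/(2L)=0.0820
  γ=atan2(-0.3352,0.0820)=-1.3309;  ψ=arccos(0.2376)=1.3309;  θ3=γ+ψ≈0.0000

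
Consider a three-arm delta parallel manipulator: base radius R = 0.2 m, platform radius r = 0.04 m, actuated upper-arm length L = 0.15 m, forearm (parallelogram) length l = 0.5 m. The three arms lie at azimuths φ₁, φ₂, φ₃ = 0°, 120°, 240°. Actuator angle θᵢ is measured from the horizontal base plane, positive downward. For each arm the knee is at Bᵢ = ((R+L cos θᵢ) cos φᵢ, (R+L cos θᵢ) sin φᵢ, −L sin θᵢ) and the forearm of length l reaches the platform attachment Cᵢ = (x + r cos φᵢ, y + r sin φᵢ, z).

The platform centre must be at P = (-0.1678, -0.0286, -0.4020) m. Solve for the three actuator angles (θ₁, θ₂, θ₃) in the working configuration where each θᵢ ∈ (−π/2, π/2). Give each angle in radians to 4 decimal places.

θ₁ = 0.9599, θ₂ = 0.0001, θ₃ = -0.2619

φ1=0.0° → target in arm frame (-0.1678, -0.0286)
  A cos θ + B sin θ = C:  0.3278·cos θ + -0.4020·sin θ = -0.1412
  √(A²+B²)=0.5187;  θ1 = -0.8867+1.8466 ≈ 0.9599
φ2=120.0° → target in arm frame (0.0591, 0.1596)
  e−x'=0.1009;  (l²−L²−(e−x')²−y'²−z²)/2L = 0.1008
  √(A²+B²)=0.4145;  θ2 = -1.3250+1.3251 ≈ 0.0001
rotate P by −φ3: (0.1087, -0.1310, -0.4020)
  e−x'=0.0513;  (l²−L²−(e−x')²−y'²−z²)/2L = 0.1537
  γ=atan2(-0.4020,0.0513)=-1.4438;  ψ=arccos(0.3791)=1.1819;  θ3=γ+ψ≈-0.2619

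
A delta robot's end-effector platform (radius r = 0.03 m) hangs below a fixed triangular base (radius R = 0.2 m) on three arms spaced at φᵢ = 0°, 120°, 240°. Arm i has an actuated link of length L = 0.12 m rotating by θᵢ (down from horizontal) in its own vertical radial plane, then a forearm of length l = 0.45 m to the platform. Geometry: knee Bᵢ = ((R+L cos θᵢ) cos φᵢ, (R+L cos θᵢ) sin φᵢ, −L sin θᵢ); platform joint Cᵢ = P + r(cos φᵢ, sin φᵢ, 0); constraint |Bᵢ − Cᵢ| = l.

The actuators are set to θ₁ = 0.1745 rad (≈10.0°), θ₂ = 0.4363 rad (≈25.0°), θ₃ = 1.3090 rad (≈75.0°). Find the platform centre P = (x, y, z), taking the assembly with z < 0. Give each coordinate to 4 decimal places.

(0.0918, 0.1050, -0.4119)

φ1=0.0°: virtual centre (0.2882, 0.0000, -0.0208), radius l
arm 2 at φ=120.0°: ρ2 = 0.2788;  centre 2 = (-0.1394, 0.2414, -0.0507)
arm 3 at φ=240.0°: ρ3 = 0.2011;  centre 3 = (-0.1005, -0.1741, -0.1159)
eliminate P² terms by subtracting sphere 1 from 2 and 3
plane₁₂: -0.8551x+0.4828y+-0.0598z = -0.0032
Cramer: x(z) = 0.0229-0.1673z;  y(z) = 0.0339-0.1726z
sphere 1 gives Az²+Bz+C=0 with A=1.0578, B=0.1187, C=-0.1305;  B²−4AC=0.5664;  roots -0.4119, 0.2996;  negative root z = -0.4119
x = 0.0918, y = 0.1050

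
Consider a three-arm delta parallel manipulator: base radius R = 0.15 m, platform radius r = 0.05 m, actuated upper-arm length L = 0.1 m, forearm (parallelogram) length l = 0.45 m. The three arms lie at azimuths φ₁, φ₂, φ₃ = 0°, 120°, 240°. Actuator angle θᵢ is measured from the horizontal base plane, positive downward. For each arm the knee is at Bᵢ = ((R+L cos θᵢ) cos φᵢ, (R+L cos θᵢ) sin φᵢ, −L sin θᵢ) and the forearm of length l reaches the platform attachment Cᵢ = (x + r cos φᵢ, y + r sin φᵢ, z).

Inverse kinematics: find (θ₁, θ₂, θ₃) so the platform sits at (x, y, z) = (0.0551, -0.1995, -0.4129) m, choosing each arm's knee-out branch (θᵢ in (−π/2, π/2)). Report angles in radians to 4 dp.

arm 1 (φ=0.0°): x'=0.0551, y'=-0.1995
  A cos θ + B sin θ = C:  0.0449·cos θ + -0.4129·sin θ = -0.0990
  θ1 = atan2(B,A) + arccos(C/0.4153) = 0.3490
arm 2 (φ=120.0°): x'=-0.2003, y'=0.0520
  A cos θ + B sin θ = C:  0.3003·cos θ + -0.4129·sin θ = -0.3544
  √(A²+B²)=0.5106;  θ2 = -0.9420+2.3381 ≈ 1.3962
arm 3 (φ=240.0°): x'=0.1452, y'=0.1475
  e−x'=-0.0452;  (l²−L²−(e−x')²−y'²−z²)/2L = -0.0089
  γ=atan2(-0.4129,-0.0452)=-1.6799;  ψ=arccos(-0.0214)=1.5922;  θ3=γ+ψ≈-0.0877

θ₁ = 0.3490, θ₂ = 1.3962, θ₃ = -0.0877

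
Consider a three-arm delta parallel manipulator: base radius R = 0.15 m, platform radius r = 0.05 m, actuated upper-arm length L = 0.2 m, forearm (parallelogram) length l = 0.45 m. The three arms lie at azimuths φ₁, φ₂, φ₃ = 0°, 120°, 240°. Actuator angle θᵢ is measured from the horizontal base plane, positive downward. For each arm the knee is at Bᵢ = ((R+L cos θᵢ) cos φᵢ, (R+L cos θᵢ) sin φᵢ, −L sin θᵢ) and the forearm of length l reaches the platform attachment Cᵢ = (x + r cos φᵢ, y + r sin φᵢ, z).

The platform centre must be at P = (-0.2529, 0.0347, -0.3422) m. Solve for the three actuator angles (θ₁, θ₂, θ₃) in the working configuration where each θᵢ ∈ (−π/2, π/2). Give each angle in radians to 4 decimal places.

arm 1 (φ=0.0°): x'=-0.2529, y'=0.0347
  e−x'=0.3529;  (l²−L²−(e−x')²−y'²−z²)/2L = -0.2009
  θ1 = atan2(B,A) + arccos(C/0.4916) = 1.2217
rotate P by −φ2: (0.1565, 0.2017, -0.3422)
  A cos θ + B sin θ = C:  -0.0565·cos θ + -0.3422·sin θ = 0.0038
  θ2 = atan2(B,A) + arccos(C/0.3468) = -0.1747
arm 3 (φ=240.0°): x'=0.0964, y'=-0.2364
  A cos θ + B sin θ = C:  0.0036·cos θ + -0.3422·sin θ = -0.0262
  γ=atan2(-0.3422,0.0036)=-1.5603;  ψ=arccos(-0.0766)=1.6475;  θ3=γ+ψ≈0.0872

θ₁ = 1.2217, θ₂ = -0.1747, θ₃ = 0.0872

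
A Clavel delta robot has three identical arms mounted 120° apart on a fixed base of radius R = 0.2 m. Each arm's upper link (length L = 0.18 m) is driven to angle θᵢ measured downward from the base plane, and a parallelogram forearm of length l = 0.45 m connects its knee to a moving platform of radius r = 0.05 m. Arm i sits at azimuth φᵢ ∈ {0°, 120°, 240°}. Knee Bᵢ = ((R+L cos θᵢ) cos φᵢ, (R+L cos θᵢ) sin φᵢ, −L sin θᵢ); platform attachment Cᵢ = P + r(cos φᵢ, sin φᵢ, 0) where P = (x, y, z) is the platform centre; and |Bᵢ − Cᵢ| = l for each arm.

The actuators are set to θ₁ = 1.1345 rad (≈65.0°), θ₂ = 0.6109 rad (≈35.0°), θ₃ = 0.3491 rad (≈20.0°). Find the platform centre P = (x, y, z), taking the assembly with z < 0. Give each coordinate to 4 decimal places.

φ1=0.0°: virtual centre (0.2261, 0.0000, -0.1631), radius l
φ2=120.0°: virtual centre (-0.1487, 0.2576, -0.1032), radius l
φ3=240.0°: virtual centre (-0.1596, -0.2764, -0.0616), radius l
eliminate P² terms by subtracting sphere 1 from 2 and 3
[-0.7496 0.5152 0.1198]·P = 0.0214;  [-0.7713 -0.5528 0.2031]·P = 0.0279
Cramer: x(z) = -0.0323+0.2105z;  y(z) = -0.0054+0.0738z
into |P−S₁|² = l²: 1.0498z² + 0.2167z + -0.1091 = 0;  Δ = 0.5051;  z = -0.4417 or 0.2353 → z<0 root = -0.4417
x = -0.1253, y = -0.0380

(-0.1253, -0.0380, -0.4417)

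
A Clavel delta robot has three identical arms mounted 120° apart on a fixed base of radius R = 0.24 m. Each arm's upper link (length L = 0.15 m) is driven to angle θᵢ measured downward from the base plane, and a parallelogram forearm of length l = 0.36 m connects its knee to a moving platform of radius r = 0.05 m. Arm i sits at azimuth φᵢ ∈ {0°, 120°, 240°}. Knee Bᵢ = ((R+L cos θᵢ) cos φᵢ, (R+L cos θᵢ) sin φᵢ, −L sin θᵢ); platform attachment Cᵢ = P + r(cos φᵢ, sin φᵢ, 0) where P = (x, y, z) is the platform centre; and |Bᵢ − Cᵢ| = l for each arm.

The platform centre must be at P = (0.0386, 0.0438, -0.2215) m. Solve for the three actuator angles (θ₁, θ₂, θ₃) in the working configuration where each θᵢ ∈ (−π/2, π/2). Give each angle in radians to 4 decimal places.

rotate P by −φ1: (0.0386, 0.0438, -0.2215)
  A=0.1514, B=-0.2215, C=(l²−L²−A²−y'²−z²)/(2L)=0.1107
  γ=atan2(-0.2215,0.1514)=-0.9712;  ψ=arccos(0.4124)=1.1457;  θ1=γ+ψ≈0.1744
rotate P by −φ2: (0.0186, -0.0553, -0.2215)
  A=0.1714, B=-0.2215, C=(l²−L²−A²−y'²−z²)/(2L)=0.0854
  γ=atan2(-0.2215,0.1714)=-0.9123;  ψ=arccos(0.3048)=1.2610;  θ2=γ+ψ≈0.3487
φ3=240.0° → target in arm frame (-0.0572, 0.0115)
  e−x'=0.2472;  (l²−L²−(e−x')²−y'²−z²)/2L = -0.0107
  √(A²+B²)=0.3319;  θ3 = -0.7306+1.6031 ≈ 0.8726

θ₁ = 0.1744, θ₂ = 0.3487, θ₃ = 0.8726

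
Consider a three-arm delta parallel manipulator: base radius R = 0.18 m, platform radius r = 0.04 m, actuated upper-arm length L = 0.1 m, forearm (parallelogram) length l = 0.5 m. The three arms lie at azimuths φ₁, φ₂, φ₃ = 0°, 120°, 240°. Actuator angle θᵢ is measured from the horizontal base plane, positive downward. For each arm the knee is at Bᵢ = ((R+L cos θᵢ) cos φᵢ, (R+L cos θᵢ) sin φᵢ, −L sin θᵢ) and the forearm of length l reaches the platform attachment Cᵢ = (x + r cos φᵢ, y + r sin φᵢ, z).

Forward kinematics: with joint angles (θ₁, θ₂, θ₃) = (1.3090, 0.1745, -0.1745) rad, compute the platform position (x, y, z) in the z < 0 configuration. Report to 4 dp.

S1 = (0.1659·cos0.0°, 0.1659·sin0.0°, -0.0966) = (0.1659, 0.0000, -0.0966)
φ2=120.0°: virtual centre (-0.1192, 0.2065, -0.0174), radius l
S3 = (0.2385·cos240.0°, 0.2385·sin240.0°, 0.0174) = (-0.1192, -0.2065, 0.0174)
eliminate P² terms by subtracting sphere 1 from 2 and 3
linear system: -0.5702x+0.4131y = 0.0203−0.1585z; -0.5702x+-0.4131y = 0.0203−0.2279z
det = 0.4711;  x = -0.0356+0.3388z,  y = 0.0000+0.0841z
sphere 1 gives Az²+Bz+C=0 with A=1.1218, B=0.0566, C=-0.2001;  B²−4AC=0.9009;  roots -0.4483, 0.3978;  negative root z = -0.4483
x = -0.1875, y = -0.0377

(-0.1875, -0.0377, -0.4483)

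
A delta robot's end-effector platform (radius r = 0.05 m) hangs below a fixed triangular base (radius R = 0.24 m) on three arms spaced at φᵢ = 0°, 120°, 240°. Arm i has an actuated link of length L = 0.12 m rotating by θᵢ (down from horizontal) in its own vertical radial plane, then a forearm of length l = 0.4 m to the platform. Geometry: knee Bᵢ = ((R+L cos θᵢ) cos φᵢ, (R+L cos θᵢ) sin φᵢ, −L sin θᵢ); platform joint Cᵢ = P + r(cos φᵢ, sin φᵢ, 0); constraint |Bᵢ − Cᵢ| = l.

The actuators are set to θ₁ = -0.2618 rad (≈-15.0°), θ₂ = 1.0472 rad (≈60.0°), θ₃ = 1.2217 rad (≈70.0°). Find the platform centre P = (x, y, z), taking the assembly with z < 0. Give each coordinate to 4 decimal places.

O1 = (0.3059·cos0.0°, 0.3059·sin0.0°, 0.0311) = (0.3059, 0.0000, 0.0311)
φ2=120.0°: virtual centre (-0.1250, 0.2165, -0.1039), radius l
O3 = (0.2310·cos240.0°, 0.2310·sin240.0°, -0.1128) = (-0.1155, -0.2001, -0.1128)
subtract pairs → two planes through P
[-0.8618 0.4330 -0.2700]·P = -0.0212;  [-0.8429 -0.4002 -0.2876]·P = -0.0284
Cramer: x(z) = 0.0293-0.3277z;  y(z) = 0.0093-0.0287z
sphere 1 gives Az²+Bz+C=0 with A=1.1082, B=0.1186, C=-0.0825;  B²−4AC=0.3796;  roots -0.3315, 0.2245;  negative root z = -0.3315
x = 0.1379, y = 0.0188

(0.1379, 0.0188, -0.3315)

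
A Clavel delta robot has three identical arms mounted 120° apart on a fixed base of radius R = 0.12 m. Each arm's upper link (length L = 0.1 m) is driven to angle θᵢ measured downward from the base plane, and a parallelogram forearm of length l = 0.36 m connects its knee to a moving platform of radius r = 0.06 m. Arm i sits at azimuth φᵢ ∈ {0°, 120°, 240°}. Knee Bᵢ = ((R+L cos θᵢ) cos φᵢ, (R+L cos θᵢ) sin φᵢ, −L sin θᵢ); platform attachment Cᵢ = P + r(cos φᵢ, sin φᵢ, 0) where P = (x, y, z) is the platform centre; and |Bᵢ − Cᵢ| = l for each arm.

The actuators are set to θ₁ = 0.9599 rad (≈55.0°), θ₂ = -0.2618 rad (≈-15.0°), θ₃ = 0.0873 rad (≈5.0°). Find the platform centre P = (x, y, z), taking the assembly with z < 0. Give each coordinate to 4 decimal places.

φ1=0.0°: virtual centre (0.1174, 0.0000, -0.0819), radius l
centre 2 = (0.1566·cos120.0°, 0.1566·sin120.0°, 0.0259) = (-0.0783, 0.1356, 0.0259)
centre 3 = (0.1596·cos240.0°, 0.1596·sin240.0°, -0.0087) = (-0.0798, -0.1382, -0.0087)
subtract pairs → two planes through P
[-0.3913 0.2712 0.2156]·P = 0.0047;  [-0.3943 -0.2765 0.1464]·P = 0.0051
det = 0.2151;  x = -0.0124+0.4616z,  y = -0.0006+-0.1289z
quadratic in z: (1.2297)z²+(0.0441)z+(-0.1060)=0, √Δ=0.7236 → z ∈ {-0.3122, 0.2763}; z = -0.3122 (taking z<0)
x = -0.1565, y = 0.0396

(-0.1565, 0.0396, -0.3122)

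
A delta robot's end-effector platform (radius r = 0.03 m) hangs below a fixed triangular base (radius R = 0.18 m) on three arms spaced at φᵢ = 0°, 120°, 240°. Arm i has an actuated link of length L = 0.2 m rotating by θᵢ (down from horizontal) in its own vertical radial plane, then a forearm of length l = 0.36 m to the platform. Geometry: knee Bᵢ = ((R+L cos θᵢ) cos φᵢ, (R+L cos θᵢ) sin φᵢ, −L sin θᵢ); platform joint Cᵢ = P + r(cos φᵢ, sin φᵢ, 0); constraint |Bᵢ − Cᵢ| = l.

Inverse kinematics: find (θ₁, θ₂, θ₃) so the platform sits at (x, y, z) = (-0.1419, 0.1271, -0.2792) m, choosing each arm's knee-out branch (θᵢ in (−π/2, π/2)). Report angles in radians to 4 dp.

rotate P by −φ1: (-0.1419, 0.1271, -0.2792)
  A cos θ + B sin θ = C:  0.2919·cos θ + -0.2792·sin θ = -0.2243
  γ=atan2(-0.2792,0.2919)=-0.7632;  ψ=arccos(-0.5553)=2.1595;  θ1=γ+ψ≈1.3963
rotate P by −φ2: (0.1810, 0.0593, -0.2792)
  e−x'=-0.0310;  (l²−L²−(e−x')²−y'²−z²)/2L = 0.0179
  √(A²+B²)=0.2809;  θ2 = -1.6815+1.5070 ≈ -0.1745
rotate P by −φ3: (-0.0391, -0.1864, -0.2792)
  A cos θ + B sin θ = C:  0.1891·cos θ + -0.2792·sin θ = -0.1472
  γ=atan2(-0.2792,0.1891)=-0.9754;  ψ=arccos(-0.4365)=2.0225;  θ3=γ+ψ≈1.0471

θ₁ = 1.3963, θ₂ = -0.1745, θ₃ = 1.0471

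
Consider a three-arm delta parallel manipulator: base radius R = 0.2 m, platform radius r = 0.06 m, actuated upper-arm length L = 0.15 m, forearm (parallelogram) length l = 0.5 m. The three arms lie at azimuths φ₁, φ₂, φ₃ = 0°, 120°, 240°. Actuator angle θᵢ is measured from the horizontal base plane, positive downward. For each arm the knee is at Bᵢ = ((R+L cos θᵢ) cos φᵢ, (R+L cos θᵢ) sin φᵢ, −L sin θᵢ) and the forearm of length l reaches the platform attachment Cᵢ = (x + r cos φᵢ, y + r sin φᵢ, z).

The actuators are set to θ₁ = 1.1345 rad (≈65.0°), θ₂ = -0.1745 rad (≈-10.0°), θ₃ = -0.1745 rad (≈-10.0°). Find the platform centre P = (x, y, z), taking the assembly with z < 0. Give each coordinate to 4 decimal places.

(-0.2209, 0.0000, -0.4006)

centre 1 = (0.2034·cos0.0°, 0.2034·sin0.0°, -0.1359) = (0.2034, 0.0000, -0.1359)
arm 2 at φ=120.0°: e+L cos θ2 = 0.2877;  centre 2 = (-0.1439, 0.2492, 0.0260)
centre 3 = (0.2877·cos240.0°, 0.2877·sin240.0°, 0.0260) = (-0.1439, -0.2492, 0.0260)
subtract pairs → two planes through P
[-0.6945 0.4983 0.3240]·P = 0.0236;  [-0.6945 -0.4983 0.3240]·P = 0.0236
det = 0.6922;  x = -0.0340+0.4665z,  y = 0.0000+0.0000z
sphere 1 gives Az²+Bz+C=0 with A=1.2176, B=0.0504, C=-0.1752;  B²−4AC=0.8557;  roots -0.4006, 0.3591;  negative root z = -0.4006
x = -0.2209, y = 0.0000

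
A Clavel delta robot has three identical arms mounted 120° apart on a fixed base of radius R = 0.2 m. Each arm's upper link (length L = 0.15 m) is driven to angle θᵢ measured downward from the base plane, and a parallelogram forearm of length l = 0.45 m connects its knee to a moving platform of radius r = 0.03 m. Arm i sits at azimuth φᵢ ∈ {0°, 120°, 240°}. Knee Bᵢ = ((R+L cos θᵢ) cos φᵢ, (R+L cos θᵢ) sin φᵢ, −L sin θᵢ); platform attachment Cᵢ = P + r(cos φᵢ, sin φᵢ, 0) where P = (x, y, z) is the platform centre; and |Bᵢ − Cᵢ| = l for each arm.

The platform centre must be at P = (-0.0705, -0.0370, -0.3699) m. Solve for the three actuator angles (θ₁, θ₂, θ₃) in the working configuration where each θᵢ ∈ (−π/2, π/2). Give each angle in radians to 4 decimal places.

rotate P by −φ1: (-0.0705, -0.0370, -0.3699)
  A=0.2405, B=-0.3699, C=(l²−L²−A²−y'²−z²)/(2L)=-0.0535
  γ=atan2(-0.3699,0.2405)=-0.9943;  ψ=arccos(-0.1211)=1.6922;  θ1=γ+ψ≈0.6979
φ2=120.0° → target in arm frame (0.0032, 0.0796)
  A cos θ + B sin θ = C:  0.1668·cos θ + -0.3699·sin θ = 0.0301
  γ=atan2(-0.3699,0.1668)=-1.1472;  ψ=arccos(0.0741)=1.4966;  θ2=γ+ψ≈0.3494
φ3=240.0° → target in arm frame (0.0673, -0.0426)
  e−x'=0.1027;  (l²−L²−(e−x')²−y'²−z²)/2L = 0.1027
  γ=atan2(-0.3699,0.1027)=-1.3000;  ψ=arccos(0.2676)=1.2999;  θ3=γ+ψ≈0.0000

θ₁ = 0.6979, θ₂ = 0.3494, θ₃ = 0.0000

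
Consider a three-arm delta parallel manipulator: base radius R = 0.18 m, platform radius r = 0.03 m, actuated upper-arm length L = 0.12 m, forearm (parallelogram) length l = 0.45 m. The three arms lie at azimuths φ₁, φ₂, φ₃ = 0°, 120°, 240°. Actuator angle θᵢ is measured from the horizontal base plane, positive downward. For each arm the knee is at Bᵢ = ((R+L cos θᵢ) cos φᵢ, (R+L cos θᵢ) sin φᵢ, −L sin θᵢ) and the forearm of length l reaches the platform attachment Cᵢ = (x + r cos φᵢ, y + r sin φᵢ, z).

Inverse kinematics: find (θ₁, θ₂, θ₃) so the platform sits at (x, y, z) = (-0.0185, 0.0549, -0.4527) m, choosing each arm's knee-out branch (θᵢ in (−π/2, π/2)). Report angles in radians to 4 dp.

rotate P by −φ1: (-0.0185, 0.0549, -0.4527)
  A cos θ + B sin θ = C:  0.1685·cos θ + -0.4527·sin θ = -0.2010
  γ=atan2(-0.4527,0.1685)=-1.2145;  ψ=arccos(-0.4161)=2.0000;  θ1=γ+ψ≈0.7855
arm 2 (φ=120.0°): x'=0.0568, y'=-0.0114
  A=0.0932, B=-0.4527, C=(l²−L²−A²−y'²−z²)/(2L)=-0.1069
  θ2 = atan2(B,A) + arccos(C/0.4622) = 0.4364
φ3=240.0° → target in arm frame (-0.0383, -0.0435)
  e−x'=0.1883;  (l²−L²−(e−x')²−y'²−z²)/2L = -0.2258
  θ3 = atan2(B,A) + arccos(C/0.4903) = 0.8727

θ₁ = 0.7855, θ₂ = 0.4364, θ₃ = 0.8727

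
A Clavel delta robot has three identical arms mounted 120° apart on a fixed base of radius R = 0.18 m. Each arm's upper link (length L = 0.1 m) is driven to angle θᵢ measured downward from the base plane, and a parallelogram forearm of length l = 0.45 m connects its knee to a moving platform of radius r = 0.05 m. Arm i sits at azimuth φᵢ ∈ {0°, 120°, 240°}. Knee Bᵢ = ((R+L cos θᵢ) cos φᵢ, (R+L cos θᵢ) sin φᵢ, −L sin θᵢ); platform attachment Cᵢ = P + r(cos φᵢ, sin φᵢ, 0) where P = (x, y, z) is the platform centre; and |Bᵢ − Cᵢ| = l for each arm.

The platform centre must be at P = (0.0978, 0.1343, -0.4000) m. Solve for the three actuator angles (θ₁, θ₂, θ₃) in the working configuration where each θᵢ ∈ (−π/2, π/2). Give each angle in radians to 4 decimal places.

θ₁ = -0.0878, θ₂ = 0.0869, θ₃ = 1.2214

φ1=0.0° → target in arm frame (0.0978, 0.1343)
  e−x'=0.0322;  (l²−L²−(e−x')²−y'²−z²)/2L = 0.0671
  θ1 = atan2(B,A) + arccos(C/0.4013) = -0.0878
arm 2 (φ=120.0°): x'=0.0674, y'=-0.1518
  A=0.0626, B=-0.4000, C=(l²−L²−A²−y'²−z²)/(2L)=0.0276
  γ=atan2(-0.4000,0.0626)=-1.4156;  ψ=arccos(0.0682)=1.5025;  θ2=γ+ψ≈0.0869
rotate P by −φ3: (-0.1652, 0.0175, -0.4000)
  A cos θ + B sin θ = C:  0.2952·cos θ + -0.4000·sin θ = -0.2748
  θ3 = atan2(B,A) + arccos(C/0.4971) = 1.2214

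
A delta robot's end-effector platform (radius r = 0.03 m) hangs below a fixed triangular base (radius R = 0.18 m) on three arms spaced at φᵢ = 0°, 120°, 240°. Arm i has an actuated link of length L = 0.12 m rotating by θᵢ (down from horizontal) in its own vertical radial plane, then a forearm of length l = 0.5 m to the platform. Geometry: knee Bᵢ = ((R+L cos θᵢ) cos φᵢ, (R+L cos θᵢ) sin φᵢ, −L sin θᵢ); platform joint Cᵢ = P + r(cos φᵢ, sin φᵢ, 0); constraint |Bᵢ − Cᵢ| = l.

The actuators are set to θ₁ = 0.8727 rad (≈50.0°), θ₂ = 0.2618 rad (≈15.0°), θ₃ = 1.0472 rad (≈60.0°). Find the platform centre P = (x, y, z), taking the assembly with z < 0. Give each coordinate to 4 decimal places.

arm 1 at φ=0.0°: e+L cos θ1 = 0.2271;  centre 1 = (0.2271, 0.0000, -0.0919)
φ2=120.0°: virtual centre (-0.1330, 0.2303, -0.0311), radius l
φ3=240.0°: virtual centre (-0.1050, -0.1819, -0.1039), radius l
|centre ₂|²−|centre ₁|² = 0.0116;  |centre ₃|²−|centre ₁|² = -0.0051
linear system: -0.7202x+0.4606y = 0.0116−0.1217z; -0.6643x+-0.3637y = -0.0051−-0.0240z
Cramer: x(z) = -0.0033+0.0585z;  y(z) = 0.0201-0.1728z
quadratic in z: (1.0333)z²+(0.1499)z+(-0.1881)=0, √Δ=0.8943 → z ∈ {-0.5053, 0.3602}; z = -0.5053 (taking z<0)
x = -0.0329, y = 0.1075

(-0.0329, 0.1075, -0.5053)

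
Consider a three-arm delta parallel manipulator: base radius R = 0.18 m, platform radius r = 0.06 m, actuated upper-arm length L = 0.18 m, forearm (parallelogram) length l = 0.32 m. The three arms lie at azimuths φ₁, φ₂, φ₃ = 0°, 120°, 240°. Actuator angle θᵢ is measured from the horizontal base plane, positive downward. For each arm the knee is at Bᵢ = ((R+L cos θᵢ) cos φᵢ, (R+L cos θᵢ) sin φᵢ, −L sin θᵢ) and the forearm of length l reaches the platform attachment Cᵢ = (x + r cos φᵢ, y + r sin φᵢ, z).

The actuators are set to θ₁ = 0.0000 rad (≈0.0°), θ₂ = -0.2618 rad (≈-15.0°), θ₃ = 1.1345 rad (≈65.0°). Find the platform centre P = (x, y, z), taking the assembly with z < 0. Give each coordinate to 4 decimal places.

(0.0496, 0.1141, -0.1633)

centre 1 = (0.3000·cos0.0°, 0.3000·sin0.0°, 0.0000) = (0.3000, 0.0000, 0.0000)
φ2=120.0°: virtual centre (-0.1469, 0.2545, 0.0466), radius l
arm 3 at φ=240.0°: ρ3 = 0.1961;  centre 3 = (-0.0980, -0.1698, -0.1631)
|centre ₂|²−|centre ₁|² = -0.0015;  |centre ₃|²−|centre ₁|² = -0.0249
plane₁₂: -0.8939x+0.5090y+0.0932z = -0.0015
Cramer: x(z) = 0.0186-0.1897z;  y(z) = 0.0298-0.5162z
quadratic in z: (1.3024)z²+(0.0760)z+(-0.0223)=0, √Δ=0.3495 → z ∈ {-0.1633, 0.1050}; z = -0.1633 (taking z<0)
x = 0.0496, y = 0.1141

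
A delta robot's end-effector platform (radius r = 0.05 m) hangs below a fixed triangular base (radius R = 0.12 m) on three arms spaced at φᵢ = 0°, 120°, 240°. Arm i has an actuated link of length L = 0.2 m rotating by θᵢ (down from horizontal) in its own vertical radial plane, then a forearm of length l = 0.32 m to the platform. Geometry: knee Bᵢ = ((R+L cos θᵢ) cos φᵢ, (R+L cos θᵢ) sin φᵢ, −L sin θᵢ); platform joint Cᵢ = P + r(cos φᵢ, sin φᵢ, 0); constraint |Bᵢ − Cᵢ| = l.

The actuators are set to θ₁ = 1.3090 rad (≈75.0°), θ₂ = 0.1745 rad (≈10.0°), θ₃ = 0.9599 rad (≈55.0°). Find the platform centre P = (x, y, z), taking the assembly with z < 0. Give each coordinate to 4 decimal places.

(-0.1466, 0.1082, -0.3298)

φ1=0.0°: virtual centre (0.1218, 0.0000, -0.1932), radius l
S2 = (0.2670·cos120.0°, 0.2670·sin120.0°, -0.0347) = (-0.1335, 0.2312, -0.0347)
arm 3 at φ=240.0°: ρ3 = 0.1847;  S3 = (-0.0924, -0.1600, -0.1638)
|S₂|²−|S₁|² = 0.0203;  |S₃|²−|S₁|² = 0.0088
[-0.5105 0.4624 0.3169]·P = 0.0203;  [-0.4282 -0.3199 0.0587]·P = 0.0088
Cramer: x(z) = -0.0293+0.3557z;  y(z) = 0.0116-0.2926z
into |P−S₁|² = l²: 1.2122z² + 0.2721z + -0.0421 = 0;  Δ = 0.2783;  z = -0.3298 or 0.1054 → z<0 root = -0.3298
x = -0.1466, y = 0.1082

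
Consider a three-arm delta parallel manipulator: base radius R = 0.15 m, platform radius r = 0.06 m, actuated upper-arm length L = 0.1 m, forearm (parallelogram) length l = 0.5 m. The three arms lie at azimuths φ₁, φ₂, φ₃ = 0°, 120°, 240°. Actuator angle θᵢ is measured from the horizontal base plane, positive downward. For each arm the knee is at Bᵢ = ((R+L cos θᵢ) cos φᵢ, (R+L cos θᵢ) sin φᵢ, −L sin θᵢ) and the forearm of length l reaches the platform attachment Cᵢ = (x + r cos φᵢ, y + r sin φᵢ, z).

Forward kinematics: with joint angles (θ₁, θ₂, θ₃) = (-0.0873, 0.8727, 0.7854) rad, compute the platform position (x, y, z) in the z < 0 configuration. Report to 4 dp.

centre 1 = (0.1896·cos0.0°, 0.1896·sin0.0°, 0.0087) = (0.1896, 0.0000, 0.0087)
centre 2 = (0.1543·cos120.0°, 0.1543·sin120.0°, -0.0766) = (-0.0771, 0.1336, -0.0766)
arm 3 at φ=240.0°: (R−r)+L cos θ3 = 0.1607;  centre 3 = (-0.0804, -0.1392, -0.0707)
|centre ₂|²−|centre ₁|² = -0.0064;  |centre ₃|²−|centre ₁|² = -0.0052
[-0.5335 0.2672 -0.1707]·P = -0.0064;  [-0.5399 -0.2784 -0.1589]·P = -0.0052
det = 0.2928;  x = 0.0108+-0.3072z,  y = -0.0023+0.0252z
quadratic in z: (1.0950)z²+(0.0923)z+(-0.2179)=0, √Δ=0.9814 → z ∈ {-0.4903, 0.4060}; z = -0.4903 (taking z<0)
x = 0.1614, y = -0.0146

(0.1614, -0.0146, -0.4903)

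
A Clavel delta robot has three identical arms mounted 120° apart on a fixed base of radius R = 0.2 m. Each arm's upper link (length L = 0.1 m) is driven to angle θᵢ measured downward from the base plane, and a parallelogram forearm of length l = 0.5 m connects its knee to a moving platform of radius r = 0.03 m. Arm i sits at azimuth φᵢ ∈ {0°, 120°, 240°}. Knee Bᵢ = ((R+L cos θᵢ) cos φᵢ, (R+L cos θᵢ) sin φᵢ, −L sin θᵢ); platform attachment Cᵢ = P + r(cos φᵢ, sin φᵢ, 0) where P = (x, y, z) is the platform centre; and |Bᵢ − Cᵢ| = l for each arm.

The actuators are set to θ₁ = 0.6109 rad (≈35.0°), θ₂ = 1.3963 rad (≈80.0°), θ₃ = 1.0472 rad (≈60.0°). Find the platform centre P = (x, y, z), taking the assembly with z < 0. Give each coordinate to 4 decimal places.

(0.0768, -0.0369, -0.5242)

arm 1 at φ=0.0°: e+L cos θ1 = 0.2519;  centre 1 = (0.2519, 0.0000, -0.0574)
φ2=120.0°: virtual centre (-0.0937, 0.1623, -0.0985), radius l
φ3=240.0°: virtual centre (-0.1100, -0.1905, -0.0866), radius l
subtract pairs → two planes through P
[-0.6912 0.3245 -0.0822]·P = -0.0219;  [-0.7238 -0.3811 -0.0585]·P = -0.0109
Cramer: x(z) = 0.0239-0.1010z;  y(z) = -0.0168+0.0383z
sphere 1 gives Az²+Bz+C=0 with A=1.0117, B=0.1595, C=-0.1944;  B²−4AC=0.8122;  roots -0.5242, 0.3666;  negative root z = -0.5242
x = 0.0768, y = -0.0369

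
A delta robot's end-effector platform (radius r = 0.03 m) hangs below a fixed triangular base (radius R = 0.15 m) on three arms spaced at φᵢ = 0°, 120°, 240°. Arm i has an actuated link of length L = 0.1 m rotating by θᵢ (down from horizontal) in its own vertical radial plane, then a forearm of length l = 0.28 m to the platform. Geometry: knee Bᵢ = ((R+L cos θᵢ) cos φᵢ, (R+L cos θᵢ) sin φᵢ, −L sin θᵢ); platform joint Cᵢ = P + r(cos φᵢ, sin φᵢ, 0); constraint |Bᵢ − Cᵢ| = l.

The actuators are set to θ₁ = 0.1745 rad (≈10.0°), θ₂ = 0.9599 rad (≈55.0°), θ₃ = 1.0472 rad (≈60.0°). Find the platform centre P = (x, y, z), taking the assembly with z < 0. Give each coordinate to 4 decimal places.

arm 1 at φ=0.0°: e+L cos θ1 = 0.2185;  O1 = (0.2185, 0.0000, -0.0174)
φ2=120.0°: virtual centre (-0.0887, 0.1536, -0.0819), radius l
arm 3 at φ=240.0°: e+L cos θ3 = 0.1700;  O3 = (-0.0850, -0.1472, -0.0866)
eliminate P² terms by subtracting sphere 1 from 2 and 3
plane₁₂: -0.6143x+0.3072y+-0.1291z = -0.0099
det = 0.3673;  x = 0.0176+-0.2193z,  y = 0.0032+-0.0183z
quadratic in z: (1.0484)z²+(0.1227)z+(-0.0378)=0, √Δ=0.4164 → z ∈ {-0.2571, 0.1401}; z = -0.2571 (taking z<0)
x = 0.0740, y = 0.0078

(0.0740, 0.0078, -0.2571)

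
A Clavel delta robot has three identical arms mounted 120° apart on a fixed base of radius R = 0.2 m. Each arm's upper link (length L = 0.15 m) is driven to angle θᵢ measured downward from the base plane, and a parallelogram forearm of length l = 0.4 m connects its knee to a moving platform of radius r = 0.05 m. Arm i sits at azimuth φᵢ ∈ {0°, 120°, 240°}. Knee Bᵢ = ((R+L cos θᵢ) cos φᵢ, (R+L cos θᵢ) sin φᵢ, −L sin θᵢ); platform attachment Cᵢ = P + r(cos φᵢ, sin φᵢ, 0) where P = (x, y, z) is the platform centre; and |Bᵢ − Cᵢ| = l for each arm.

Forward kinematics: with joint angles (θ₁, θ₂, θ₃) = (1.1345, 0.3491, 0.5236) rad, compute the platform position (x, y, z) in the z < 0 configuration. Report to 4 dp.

arm 1 at φ=0.0°: e+L cos θ1 = 0.2134;  centre 1 = (0.2134, 0.0000, -0.1359)
φ2=120.0°: virtual centre (-0.1455, 0.2520, -0.0513), radius l
centre 3 = (0.2799·cos240.0°, 0.2799·sin240.0°, -0.0750) = (-0.1400, -0.2424, -0.0750)
|centre ₂|²−|centre ₁|² = 0.0233;  |centre ₃|²−|centre ₁|² = 0.0200
linear system: -0.7177x+0.5039y = 0.0233−0.1693z; -0.7067x+-0.4848y = 0.0200−0.1219z
det = 0.7041;  x = -0.0303+0.2038z,  y = 0.0030+-0.0456z
quadratic in z: (1.0436)z²+(0.1723)z+(-0.0821)=0, √Δ=0.6103 → z ∈ {-0.3750, 0.2099}; z = -0.3750 (taking z<0)
x = -0.1067, y = 0.0201

(-0.1067, 0.0201, -0.3750)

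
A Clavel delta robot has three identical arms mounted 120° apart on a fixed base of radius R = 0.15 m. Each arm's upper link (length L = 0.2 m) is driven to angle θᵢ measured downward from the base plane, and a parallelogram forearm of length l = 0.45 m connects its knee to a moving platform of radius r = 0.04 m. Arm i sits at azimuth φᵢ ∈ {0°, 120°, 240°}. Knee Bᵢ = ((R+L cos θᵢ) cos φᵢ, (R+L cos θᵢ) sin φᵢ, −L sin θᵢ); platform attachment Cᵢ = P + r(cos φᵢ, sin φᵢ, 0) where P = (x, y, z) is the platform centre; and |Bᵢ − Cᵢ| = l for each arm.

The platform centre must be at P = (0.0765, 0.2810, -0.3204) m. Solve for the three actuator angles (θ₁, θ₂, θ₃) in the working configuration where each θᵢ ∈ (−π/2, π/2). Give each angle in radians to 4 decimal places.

θ₁ = 0.2619, θ₂ = -0.3488, θ₃ = 1.3963

φ1=0.0° → target in arm frame (0.0765, 0.2810)
  A cos θ + B sin θ = C:  0.0335·cos θ + -0.3204·sin θ = -0.0506
  √(A²+B²)=0.3221;  θ1 = -1.4666+1.7285 ≈ 0.2619
φ2=120.0° → target in arm frame (0.2051, -0.2068)
  A=-0.0951, B=-0.3204, C=(l²−L²−A²−y'²−z²)/(2L)=0.0201
  γ=atan2(-0.3204,-0.0951)=-1.8593;  ψ=arccos(0.0602)=1.5105;  θ2=γ+ψ≈-0.3488
arm 3 (φ=240.0°): x'=-0.2816, y'=-0.0742
  A cos θ + B sin θ = C:  0.3916·cos θ + -0.3204·sin θ = -0.2476
  √(A²+B²)=0.5060;  θ3 = -0.6857+2.0820 ≈ 1.3963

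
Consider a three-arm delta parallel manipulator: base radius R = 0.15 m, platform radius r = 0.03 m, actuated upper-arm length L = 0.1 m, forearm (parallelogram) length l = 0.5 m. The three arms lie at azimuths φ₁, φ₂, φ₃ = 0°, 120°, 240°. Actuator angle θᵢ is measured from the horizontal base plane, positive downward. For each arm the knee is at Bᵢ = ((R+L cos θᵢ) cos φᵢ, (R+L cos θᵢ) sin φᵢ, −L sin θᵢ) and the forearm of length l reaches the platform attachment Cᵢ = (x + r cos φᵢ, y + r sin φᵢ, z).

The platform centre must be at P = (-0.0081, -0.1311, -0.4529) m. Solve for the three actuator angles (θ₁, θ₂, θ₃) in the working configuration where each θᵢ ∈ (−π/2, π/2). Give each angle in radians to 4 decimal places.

rotate P by −φ1: (-0.0081, -0.1311, -0.4529)
  A=0.1281, B=-0.4529, C=(l²−L²−A²−y'²−z²)/(2L)=0.0064
  √(A²+B²)=0.4707;  θ1 = -1.2952+1.5571 ≈ 0.2620
rotate P by −φ2: (-0.1095, 0.0726, -0.4529)
  A cos θ + B sin θ = C:  0.2295·cos θ + -0.4529·sin θ = -0.1152
  √(A²+B²)=0.5077;  θ2 = -1.1018+1.7998 ≈ 0.6980
rotate P by −φ3: (0.1176, 0.0585, -0.4529)
  A=0.0024, B=-0.4529, C=(l²−L²−A²−y'²−z²)/(2L)=0.1572
  γ=atan2(-0.4529,0.0024)=-1.5655;  ψ=arccos(0.3472)=1.2162;  θ3=γ+ψ≈-0.3492

θ₁ = 0.2620, θ₂ = 0.6980, θ₃ = -0.3492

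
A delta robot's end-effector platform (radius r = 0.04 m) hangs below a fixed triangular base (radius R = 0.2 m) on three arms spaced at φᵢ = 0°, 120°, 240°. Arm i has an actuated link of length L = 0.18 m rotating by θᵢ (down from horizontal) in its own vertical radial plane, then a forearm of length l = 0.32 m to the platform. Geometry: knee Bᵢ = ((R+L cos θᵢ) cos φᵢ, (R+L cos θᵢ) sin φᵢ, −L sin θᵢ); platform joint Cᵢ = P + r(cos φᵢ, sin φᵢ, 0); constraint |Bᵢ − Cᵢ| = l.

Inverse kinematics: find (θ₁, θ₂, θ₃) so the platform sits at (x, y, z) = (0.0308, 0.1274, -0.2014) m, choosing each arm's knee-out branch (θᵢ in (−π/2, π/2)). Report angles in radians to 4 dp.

arm 1 (φ=0.0°): x'=0.0308, y'=0.1274
  A=0.1292, B=-0.2014, C=(l²−L²−A²−y'²−z²)/(2L)=-0.0097
  θ1 = atan2(B,A) + arccos(C/0.2393) = 0.6109
arm 2 (φ=120.0°): x'=0.0949, y'=-0.0904
  A=0.0651, B=-0.2014, C=(l²−L²−A²−y'²−z²)/(2L)=0.0473
  θ2 = atan2(B,A) + arccos(C/0.2117) = 0.0870
rotate P by −φ3: (-0.1257, -0.0370, -0.2014)
  e−x'=0.2857;  (l²−L²−(e−x')²−y'²−z²)/2L = -0.1488
  θ3 = atan2(B,A) + arccos(C/0.3496) = 1.3966

θ₁ = 0.6109, θ₂ = 0.0870, θ₃ = 1.3966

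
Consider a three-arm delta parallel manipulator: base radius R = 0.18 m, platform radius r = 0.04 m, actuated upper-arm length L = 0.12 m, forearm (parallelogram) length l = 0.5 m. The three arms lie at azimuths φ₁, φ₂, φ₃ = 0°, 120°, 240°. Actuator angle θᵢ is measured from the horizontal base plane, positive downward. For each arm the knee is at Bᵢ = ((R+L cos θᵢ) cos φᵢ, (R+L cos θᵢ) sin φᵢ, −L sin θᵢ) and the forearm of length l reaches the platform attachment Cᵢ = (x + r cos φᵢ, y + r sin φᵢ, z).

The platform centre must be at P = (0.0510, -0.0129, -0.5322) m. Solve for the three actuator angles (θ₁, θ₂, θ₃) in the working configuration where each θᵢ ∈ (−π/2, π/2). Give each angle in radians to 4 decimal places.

θ₁ = 0.6105, θ₂ = 0.9596, θ₃ = 0.8725

φ1=0.0° → target in arm frame (0.0510, -0.0129)
  e−x'=0.0890;  (l²−L²−(e−x')²−y'²−z²)/2L = -0.2322
  γ=atan2(-0.5322,0.0890)=-1.4051;  ψ=arccos(-0.4303)=2.0156;  θ1=γ+ψ≈0.6105
φ2=120.0° → target in arm frame (-0.0367, -0.0377)
  A cos θ + B sin θ = C:  0.1767·cos θ + -0.5322·sin θ = -0.3345
  √(A²+B²)=0.5608;  θ2 = -1.2503+2.2099 ≈ 0.9596
arm 3 (φ=240.0°): x'=-0.0143, y'=0.0506
  A=0.1543, B=-0.5322, C=(l²−L²−A²−y'²−z²)/(2L)=-0.3084
  γ=atan2(-0.5322,0.1543)=-1.2886;  ψ=arccos(-0.5566)=2.1610;  θ3=γ+ψ≈0.8725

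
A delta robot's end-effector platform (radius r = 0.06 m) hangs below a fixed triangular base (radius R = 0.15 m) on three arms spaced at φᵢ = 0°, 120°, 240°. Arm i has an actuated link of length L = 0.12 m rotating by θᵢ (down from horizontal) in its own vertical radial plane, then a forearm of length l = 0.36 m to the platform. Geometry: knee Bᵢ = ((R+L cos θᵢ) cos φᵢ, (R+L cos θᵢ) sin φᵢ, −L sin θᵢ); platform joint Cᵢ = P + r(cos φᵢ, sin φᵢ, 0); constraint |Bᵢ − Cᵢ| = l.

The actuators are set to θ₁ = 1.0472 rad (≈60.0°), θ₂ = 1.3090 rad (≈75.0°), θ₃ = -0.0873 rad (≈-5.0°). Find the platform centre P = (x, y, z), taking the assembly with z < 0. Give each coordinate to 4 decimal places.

(-0.0537, -0.1721, -0.3458)

φ1=0.0°: virtual centre (0.1500, 0.0000, -0.1039), radius l
arm 2 at φ=120.0°: (R−r)+L cos θ2 = 0.1211;  centre 2 = (-0.0605, 0.1048, -0.1159)
arm 3 at φ=240.0°: (R−r)+L cos θ3 = 0.2095;  centre 3 = (-0.1048, -0.1815, 0.0105)
subtract pairs → two planes through P
linear system: -0.4211x+0.2097y = -0.0052−-0.0240z; -0.5095x+-0.3629y = 0.0107−0.2288z
Cramer: x(z) = -0.0014+0.1512z;  y(z) = -0.0276+0.4180z
sphere 1 gives Az²+Bz+C=0 with A=1.1976, B=0.1390, C=-0.0951;  B²−4AC=0.4750;  roots -0.3458, 0.2297;  negative root z = -0.3458
x = -0.0537, y = -0.1721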